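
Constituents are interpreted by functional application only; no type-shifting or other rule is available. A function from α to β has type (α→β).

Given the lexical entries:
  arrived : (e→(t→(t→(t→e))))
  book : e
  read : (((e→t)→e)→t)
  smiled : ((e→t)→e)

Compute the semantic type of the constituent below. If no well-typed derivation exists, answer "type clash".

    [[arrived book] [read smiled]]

[arrived book]: arrived is (e→(t→(t→(t→e)))), book is e; result (t→(t→(t→e))).
[read smiled]: read is (((e→t)→e)→t), smiled is ((e→t)→e); result t.
[[arrived book] [read smiled]]: [arrived book] is (t→(t→(t→e))), [read smiled] is t; result (t→(t→e)).

(t→(t→e))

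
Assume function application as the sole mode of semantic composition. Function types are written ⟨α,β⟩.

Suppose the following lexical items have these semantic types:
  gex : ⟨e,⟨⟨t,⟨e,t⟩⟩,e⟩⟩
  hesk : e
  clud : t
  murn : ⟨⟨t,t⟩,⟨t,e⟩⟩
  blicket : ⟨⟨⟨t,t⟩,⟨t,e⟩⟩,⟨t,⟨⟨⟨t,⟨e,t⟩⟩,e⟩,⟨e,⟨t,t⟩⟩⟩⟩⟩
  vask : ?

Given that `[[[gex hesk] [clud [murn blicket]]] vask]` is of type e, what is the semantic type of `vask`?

⟨⟨e,⟨t,t⟩⟩,e⟩

At [[[gex hesk] [clud [murn blicket]]] vask] (required: e): [[gex hesk] [clud [murn blicket]]] is ⟨e,⟨t,t⟩⟩, which is not a function with range e; hence vask is the functor — type ⟨⟨e,⟨t,t⟩⟩,e⟩.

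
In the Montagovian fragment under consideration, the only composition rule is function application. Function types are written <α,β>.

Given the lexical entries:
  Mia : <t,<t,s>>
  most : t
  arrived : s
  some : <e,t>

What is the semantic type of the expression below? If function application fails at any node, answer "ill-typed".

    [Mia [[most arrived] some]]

[most arrived]: t and s cannot combine by function application — type clash.

ill-typed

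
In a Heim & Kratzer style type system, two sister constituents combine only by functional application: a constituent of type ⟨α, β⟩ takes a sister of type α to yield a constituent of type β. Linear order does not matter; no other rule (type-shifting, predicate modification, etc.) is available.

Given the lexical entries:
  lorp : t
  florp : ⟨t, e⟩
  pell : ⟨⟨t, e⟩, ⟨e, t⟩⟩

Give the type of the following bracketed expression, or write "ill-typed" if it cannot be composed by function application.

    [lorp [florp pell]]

ill-typed

[florp pell] — pell of type ⟨⟨t, e⟩, ⟨e, t⟩⟩ combines with florp of type ⟨t, e⟩: type ⟨e, t⟩.
[lorp [florp pell]]: t with ⟨e, t⟩ — neither is a function whose domain matches the other; composition fails here.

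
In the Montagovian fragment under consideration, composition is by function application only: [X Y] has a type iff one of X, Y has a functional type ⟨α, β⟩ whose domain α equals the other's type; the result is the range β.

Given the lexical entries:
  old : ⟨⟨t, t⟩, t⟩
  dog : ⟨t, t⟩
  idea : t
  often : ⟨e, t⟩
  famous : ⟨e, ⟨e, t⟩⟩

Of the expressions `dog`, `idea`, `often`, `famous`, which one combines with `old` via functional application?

dog

dog — combines: old : ⟨⟨t, t⟩, t⟩ takes dog : ⟨t, t⟩ as argument, giving t.
idea : t — does not combine with old.
often : ⟨e, t⟩ — does not combine with old.
famous : ⟨e, ⟨e, t⟩⟩ — does not combine with old.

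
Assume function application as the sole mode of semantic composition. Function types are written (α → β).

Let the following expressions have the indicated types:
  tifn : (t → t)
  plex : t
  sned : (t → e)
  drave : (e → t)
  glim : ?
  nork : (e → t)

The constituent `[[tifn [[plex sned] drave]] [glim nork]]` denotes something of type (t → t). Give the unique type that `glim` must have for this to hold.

((e → t) → (t → (t → t)))

[[tifn [[plex sned] drave]] [glim nork]] must have type (t → t). The sister [tifn [[plex sned] drave]] has type t; that is not a function onto (t → t), so [glim nork] must be the functor, of type (t → (t → t)).
[glim nork] must have type (t → (t → t)). The sister nork has type (e → t); that is not a function onto (t → (t → t)), so glim must be the functor, of type ((e → t) → (t → (t → t))).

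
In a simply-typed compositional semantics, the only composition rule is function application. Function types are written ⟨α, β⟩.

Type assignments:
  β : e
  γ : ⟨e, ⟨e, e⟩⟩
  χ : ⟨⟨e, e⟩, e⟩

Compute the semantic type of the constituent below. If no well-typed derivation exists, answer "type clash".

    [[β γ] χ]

[β γ]: γ is ⟨e, ⟨e, e⟩⟩, β is e; result ⟨e, e⟩.
[[β γ] χ]: χ is ⟨⟨e, e⟩, e⟩, [β γ] is ⟨e, e⟩; result e.

e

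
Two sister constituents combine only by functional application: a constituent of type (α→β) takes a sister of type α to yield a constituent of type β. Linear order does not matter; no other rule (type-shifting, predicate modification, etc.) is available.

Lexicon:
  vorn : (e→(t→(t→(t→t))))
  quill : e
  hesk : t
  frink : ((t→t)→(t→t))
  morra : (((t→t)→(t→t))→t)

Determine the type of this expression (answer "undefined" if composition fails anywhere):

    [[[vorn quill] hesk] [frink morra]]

(t→t)

[vorn quill] — vorn of type (e→(t→(t→(t→t)))) combines with quill of type e: type (t→(t→(t→t))).
[[vorn quill] hesk] — [vorn quill] of type (t→(t→(t→t))) combines with hesk of type t: type (t→(t→t)).
[frink morra] — morra of type (((t→t)→(t→t))→t) combines with frink of type ((t→t)→(t→t)): type t.
[[[vorn quill] hesk] [frink morra]] — [[vorn quill] hesk] of type (t→(t→t)) combines with [frink morra] of type t: type (t→t).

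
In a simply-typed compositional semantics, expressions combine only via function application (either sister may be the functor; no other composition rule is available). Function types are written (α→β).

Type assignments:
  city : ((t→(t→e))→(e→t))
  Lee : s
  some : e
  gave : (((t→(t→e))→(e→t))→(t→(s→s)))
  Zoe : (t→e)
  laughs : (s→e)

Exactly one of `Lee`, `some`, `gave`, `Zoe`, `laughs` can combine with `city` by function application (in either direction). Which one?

gave

Lee : s — no; city wants (t→(t→e)), and Lee wants nothing (atomic).
some : e — no; city wants (t→(t→e)), and some wants nothing (atomic).
gave — combines: gave : (((t→(t→e))→(e→t))→(t→(s→s))) takes city : ((t→(t→e))→(e→t)) as argument, giving (t→(s→s)).
Zoe : (t→e) — no; city wants (t→(t→e)), and Zoe wants t.
laughs : (s→e) — no; city wants (t→(t→e)), and laughs wants s.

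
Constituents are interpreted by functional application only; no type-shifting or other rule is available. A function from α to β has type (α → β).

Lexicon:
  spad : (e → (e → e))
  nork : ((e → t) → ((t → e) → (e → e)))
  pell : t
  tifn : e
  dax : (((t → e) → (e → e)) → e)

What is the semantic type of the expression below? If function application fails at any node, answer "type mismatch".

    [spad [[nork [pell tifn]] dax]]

type mismatch

[pell tifn]: t with e — neither is a function whose domain matches the other; composition fails here.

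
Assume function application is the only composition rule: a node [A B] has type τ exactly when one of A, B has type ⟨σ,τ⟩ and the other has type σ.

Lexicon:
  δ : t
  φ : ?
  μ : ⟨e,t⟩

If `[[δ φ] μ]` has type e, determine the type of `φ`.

[[δ φ] μ] must have type e. The sister μ has type ⟨e,t⟩; that is not a function onto e, so [δ φ] must be the functor, of type ⟨⟨e,t⟩,e⟩.
[δ φ] must have type ⟨⟨e,t⟩,e⟩. The sister δ has type t; that is not a function onto ⟨⟨e,t⟩,e⟩, so φ must be the functor, of type ⟨t,⟨⟨e,t⟩,e⟩⟩.

⟨t,⟨⟨e,t⟩,e⟩⟩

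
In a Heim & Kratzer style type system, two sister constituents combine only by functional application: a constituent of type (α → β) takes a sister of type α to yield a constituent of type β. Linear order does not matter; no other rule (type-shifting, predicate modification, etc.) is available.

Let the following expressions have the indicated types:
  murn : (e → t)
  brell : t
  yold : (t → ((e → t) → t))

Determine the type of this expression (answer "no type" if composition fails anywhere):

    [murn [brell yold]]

[brell yold]: yold is (t → ((e → t) → t)), brell is t; result ((e → t) → t).
[murn [brell yold]]: [brell yold] is ((e → t) → t), murn is (e → t); result t.

t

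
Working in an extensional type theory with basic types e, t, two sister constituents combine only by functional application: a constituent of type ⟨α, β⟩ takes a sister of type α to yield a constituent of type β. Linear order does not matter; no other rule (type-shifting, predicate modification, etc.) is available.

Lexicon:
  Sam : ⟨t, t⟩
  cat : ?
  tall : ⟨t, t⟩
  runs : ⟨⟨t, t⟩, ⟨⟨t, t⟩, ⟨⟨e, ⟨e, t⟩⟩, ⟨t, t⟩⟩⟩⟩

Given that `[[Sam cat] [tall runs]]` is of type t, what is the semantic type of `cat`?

[[Sam cat] [tall runs]] must have type t. The sister [tall runs] has type ⟨⟨t, t⟩, ⟨⟨e, ⟨e, t⟩⟩, ⟨t, t⟩⟩⟩; that is not a function onto t, so [Sam cat] must be the functor, of type ⟨⟨⟨t, t⟩, ⟨⟨e, ⟨e, t⟩⟩, ⟨t, t⟩⟩⟩, t⟩.
[Sam cat] must have type ⟨⟨⟨t, t⟩, ⟨⟨e, ⟨e, t⟩⟩, ⟨t, t⟩⟩⟩, t⟩. The sister Sam has type ⟨t, t⟩; that is not a function onto ⟨⟨⟨t, t⟩, ⟨⟨e, ⟨e, t⟩⟩, ⟨t, t⟩⟩⟩, t⟩, so cat must be the functor, of type ⟨⟨t, t⟩, ⟨⟨⟨t, t⟩, ⟨⟨e, ⟨e, t⟩⟩, ⟨t, t⟩⟩⟩, t⟩⟩.

⟨⟨t, t⟩, ⟨⟨⟨t, t⟩, ⟨⟨e, ⟨e, t⟩⟩, ⟨t, t⟩⟩⟩, t⟩⟩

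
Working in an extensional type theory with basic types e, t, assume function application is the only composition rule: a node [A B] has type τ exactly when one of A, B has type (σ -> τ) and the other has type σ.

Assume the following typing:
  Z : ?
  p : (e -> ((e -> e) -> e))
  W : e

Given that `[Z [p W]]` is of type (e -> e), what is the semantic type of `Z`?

(((e -> e) -> e) -> (e -> e))

For [Z [p W]] to have type (e -> e) with [p W] of type ((e -> e) -> e), Z must be the function: Z : (((e -> e) -> e) -> (e -> e)).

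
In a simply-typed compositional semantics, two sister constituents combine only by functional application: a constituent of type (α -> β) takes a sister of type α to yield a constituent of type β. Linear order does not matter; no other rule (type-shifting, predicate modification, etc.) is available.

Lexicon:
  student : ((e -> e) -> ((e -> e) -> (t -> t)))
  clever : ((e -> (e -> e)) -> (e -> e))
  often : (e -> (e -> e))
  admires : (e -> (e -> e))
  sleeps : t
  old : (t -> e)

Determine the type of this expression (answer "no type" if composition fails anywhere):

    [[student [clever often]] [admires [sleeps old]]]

[clever often]: ((e -> (e -> e)) -> (e -> e)) applied to (e -> (e -> e)) yields (e -> e).
[student [clever often]]: ((e -> e) -> ((e -> e) -> (t -> t))) applied to (e -> e) yields ((e -> e) -> (t -> t)).
[sleeps old]: (t -> e) applied to t yields e.
[admires [sleeps old]]: (e -> (e -> e)) applied to e yields (e -> e).
[[student [clever often]] [admires [sleeps old]]]: ((e -> e) -> (t -> t)) applied to (e -> e) yields (t -> t).

(t -> t)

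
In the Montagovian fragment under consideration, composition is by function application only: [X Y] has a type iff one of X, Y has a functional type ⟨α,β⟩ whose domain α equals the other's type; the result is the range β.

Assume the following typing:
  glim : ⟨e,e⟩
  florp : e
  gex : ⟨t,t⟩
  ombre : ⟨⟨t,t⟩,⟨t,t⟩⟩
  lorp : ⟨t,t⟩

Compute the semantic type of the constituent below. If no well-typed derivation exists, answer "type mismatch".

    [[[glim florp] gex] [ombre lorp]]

[glim florp]: ⟨e,e⟩ applied to e yields e.
At [[glim florp] gex]: neither e nor ⟨t,t⟩ can take the other as argument; the node is ill-typed.

type mismatch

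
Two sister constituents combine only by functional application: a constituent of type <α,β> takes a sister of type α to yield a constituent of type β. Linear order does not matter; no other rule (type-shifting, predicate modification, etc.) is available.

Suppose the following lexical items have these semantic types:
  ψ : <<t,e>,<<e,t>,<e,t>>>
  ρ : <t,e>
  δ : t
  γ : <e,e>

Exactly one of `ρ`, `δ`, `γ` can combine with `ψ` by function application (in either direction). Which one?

ρ

ρ — combines: ψ : <<t,e>,<<e,t>,<e,t>>> takes ρ : <t,e> as argument, giving <<e,t>,<e,t>>.
δ : t — ψ needs <t,e>; δ needs nothing (atomic); neither fits.
γ : <e,e> — ψ needs <t,e>; γ needs e; neither fits.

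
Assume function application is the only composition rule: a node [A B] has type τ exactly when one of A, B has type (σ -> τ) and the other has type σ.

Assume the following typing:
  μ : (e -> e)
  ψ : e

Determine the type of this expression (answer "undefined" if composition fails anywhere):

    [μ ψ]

[μ ψ] — μ of type (e -> e) combines with ψ of type e: type e.

e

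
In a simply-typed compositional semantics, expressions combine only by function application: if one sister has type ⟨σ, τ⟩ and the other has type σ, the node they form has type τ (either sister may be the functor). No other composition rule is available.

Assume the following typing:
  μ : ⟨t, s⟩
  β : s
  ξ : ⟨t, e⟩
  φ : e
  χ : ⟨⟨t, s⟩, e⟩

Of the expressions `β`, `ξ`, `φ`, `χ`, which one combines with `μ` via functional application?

β : s — μ needs t; β needs nothing (atomic); neither fits.
ξ : ⟨t, e⟩ — μ needs t; ξ needs t; neither fits.
φ : e — μ needs t; φ needs nothing (atomic); neither fits.
χ — combines: χ : ⟨⟨t, s⟩, e⟩ takes μ : ⟨t, s⟩ as argument, giving e.

χ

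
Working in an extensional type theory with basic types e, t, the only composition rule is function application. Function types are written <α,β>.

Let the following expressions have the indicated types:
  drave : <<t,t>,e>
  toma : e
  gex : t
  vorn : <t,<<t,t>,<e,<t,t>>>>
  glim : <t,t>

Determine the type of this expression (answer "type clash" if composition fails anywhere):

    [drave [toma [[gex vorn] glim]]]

e

[gex vorn]: vorn is <t,<<t,t>,<e,<t,t>>>>, gex is t; result <<t,t>,<e,<t,t>>>.
[[gex vorn] glim]: [gex vorn] is <<t,t>,<e,<t,t>>>, glim is <t,t>; result <e,<t,t>>.
[toma [[gex vorn] glim]]: [[gex vorn] glim] is <e,<t,t>>, toma is e; result <t,t>.
[drave [toma [[gex vorn] glim]]]: drave is <<t,t>,e>, [toma [[gex vorn] glim]] is <t,t>; result e.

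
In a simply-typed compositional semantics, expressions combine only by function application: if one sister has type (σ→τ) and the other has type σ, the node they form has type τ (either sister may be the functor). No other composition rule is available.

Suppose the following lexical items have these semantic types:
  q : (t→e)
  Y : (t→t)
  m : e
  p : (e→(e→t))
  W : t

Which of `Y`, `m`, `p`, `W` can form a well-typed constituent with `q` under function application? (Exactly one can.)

Y : (t→t) — does not combine with q.
m : e — does not combine with q.
p : (e→(e→t)) — does not combine with q.
W — combines: q : (t→e) takes W : t as argument, giving e.

W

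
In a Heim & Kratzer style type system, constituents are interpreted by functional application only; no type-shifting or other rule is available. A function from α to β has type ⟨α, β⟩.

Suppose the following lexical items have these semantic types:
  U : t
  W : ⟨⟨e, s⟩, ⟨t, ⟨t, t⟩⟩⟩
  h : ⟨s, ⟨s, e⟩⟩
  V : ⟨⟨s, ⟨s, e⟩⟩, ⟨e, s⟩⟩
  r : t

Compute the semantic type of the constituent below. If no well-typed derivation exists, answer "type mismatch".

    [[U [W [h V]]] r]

[h V] — V of type ⟨⟨s, ⟨s, e⟩⟩, ⟨e, s⟩⟩ combines with h of type ⟨s, ⟨s, e⟩⟩: type ⟨e, s⟩.
[W [h V]] — W of type ⟨⟨e, s⟩, ⟨t, ⟨t, t⟩⟩⟩ combines with [h V] of type ⟨e, s⟩: type ⟨t, ⟨t, t⟩⟩.
[U [W [h V]]] — [W [h V]] of type ⟨t, ⟨t, t⟩⟩ combines with U of type t: type ⟨t, t⟩.
[[U [W [h V]]] r] — [U [W [h V]]] of type ⟨t, t⟩ combines with r of type t: type t.

t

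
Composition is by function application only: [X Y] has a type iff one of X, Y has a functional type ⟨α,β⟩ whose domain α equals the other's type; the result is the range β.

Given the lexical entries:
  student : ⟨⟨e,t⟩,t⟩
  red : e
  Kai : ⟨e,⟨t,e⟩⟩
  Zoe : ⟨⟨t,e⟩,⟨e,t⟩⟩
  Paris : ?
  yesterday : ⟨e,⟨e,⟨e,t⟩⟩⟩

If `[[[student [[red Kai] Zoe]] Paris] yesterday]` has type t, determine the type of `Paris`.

⟨t,⟨⟨e,⟨e,⟨e,t⟩⟩⟩,t⟩⟩

[[[student [[red Kai] Zoe]] Paris] yesterday] is required to be t. yesterday : ⟨e,⟨e,⟨e,t⟩⟩⟩ cannot yield t as functor, so [[student [[red Kai] Zoe]] Paris] : ⟨⟨e,⟨e,⟨e,t⟩⟩⟩,t⟩.
[[student [[red Kai] Zoe]] Paris] is required to be ⟨⟨e,⟨e,⟨e,t⟩⟩⟩,t⟩. [student [[red Kai] Zoe]] : t cannot yield ⟨⟨e,⟨e,⟨e,t⟩⟩⟩,t⟩ as functor, so Paris : ⟨t,⟨⟨e,⟨e,⟨e,t⟩⟩⟩,t⟩⟩.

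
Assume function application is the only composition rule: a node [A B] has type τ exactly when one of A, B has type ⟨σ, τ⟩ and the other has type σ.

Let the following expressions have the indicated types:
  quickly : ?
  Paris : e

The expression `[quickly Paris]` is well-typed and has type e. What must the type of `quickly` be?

[quickly Paris] is required to be e. Paris : e cannot yield e as functor, so quickly : ⟨e, e⟩.

⟨e, e⟩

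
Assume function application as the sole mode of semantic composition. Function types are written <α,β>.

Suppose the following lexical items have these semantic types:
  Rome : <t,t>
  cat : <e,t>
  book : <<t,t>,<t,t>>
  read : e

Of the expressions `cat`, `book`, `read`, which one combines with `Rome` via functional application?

cat : <e,t> — neither side's domain matches the other.
book — combines: book : <<t,t>,<t,t>> takes Rome : <t,t> as argument, giving <t,t>.
read : e — neither side's domain matches the other.

book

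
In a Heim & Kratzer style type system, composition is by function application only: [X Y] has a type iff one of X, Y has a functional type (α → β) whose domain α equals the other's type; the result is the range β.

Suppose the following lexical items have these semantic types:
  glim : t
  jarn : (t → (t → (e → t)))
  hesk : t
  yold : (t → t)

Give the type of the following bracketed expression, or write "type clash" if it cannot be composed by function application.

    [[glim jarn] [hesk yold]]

[glim jarn]: jarn is (t → (t → (e → t))), glim is t; result (t → (e → t)).
[hesk yold]: yold is (t → t), hesk is t; result t.
[[glim jarn] [hesk yold]]: [glim jarn] is (t → (e → t)), [hesk yold] is t; result (e → t).

(e → t)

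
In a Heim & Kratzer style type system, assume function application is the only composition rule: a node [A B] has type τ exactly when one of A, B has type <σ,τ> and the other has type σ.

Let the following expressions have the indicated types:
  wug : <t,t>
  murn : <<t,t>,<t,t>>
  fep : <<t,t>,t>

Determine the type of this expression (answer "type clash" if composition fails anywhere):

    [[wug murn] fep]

t

[wug murn] — murn of type <<t,t>,<t,t>> combines with wug of type <t,t>: type <t,t>.
[[wug murn] fep] — fep of type <<t,t>,t> combines with [wug murn] of type <t,t>: type t.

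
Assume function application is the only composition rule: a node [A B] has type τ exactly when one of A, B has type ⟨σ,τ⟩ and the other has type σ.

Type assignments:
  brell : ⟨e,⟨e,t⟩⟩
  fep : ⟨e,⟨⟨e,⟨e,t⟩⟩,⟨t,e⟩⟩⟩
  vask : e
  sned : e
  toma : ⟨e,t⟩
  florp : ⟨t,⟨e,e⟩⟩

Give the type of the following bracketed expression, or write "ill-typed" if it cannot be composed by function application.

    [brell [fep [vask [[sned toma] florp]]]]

⟨t,e⟩

[sned toma]: functor toma : ⟨e,t⟩, argument sned : e; result t.
[[sned toma] florp]: functor florp : ⟨t,⟨e,e⟩⟩, argument [sned toma] : t; result ⟨e,e⟩.
[vask [[sned toma] florp]]: functor [[sned toma] florp] : ⟨e,e⟩, argument vask : e; result e.
[fep [vask [[sned toma] florp]]]: functor fep : ⟨e,⟨⟨e,⟨e,t⟩⟩,⟨t,e⟩⟩⟩, argument [vask [[sned toma] florp]] : e; result ⟨⟨e,⟨e,t⟩⟩,⟨t,e⟩⟩.
[brell [fep [vask [[sned toma] florp]]]]: functor [fep [vask [[sned toma] florp]]] : ⟨⟨e,⟨e,t⟩⟩,⟨t,e⟩⟩, argument brell : ⟨e,⟨e,t⟩⟩; result ⟨t,e⟩.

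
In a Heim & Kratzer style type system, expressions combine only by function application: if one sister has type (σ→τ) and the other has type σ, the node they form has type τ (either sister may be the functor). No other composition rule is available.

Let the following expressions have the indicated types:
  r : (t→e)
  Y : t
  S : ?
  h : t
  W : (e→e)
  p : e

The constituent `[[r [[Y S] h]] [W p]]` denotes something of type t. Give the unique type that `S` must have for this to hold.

(t→(t→((t→e)→(e→t))))

For [[r [[Y S] h]] [W p]] to have type t with [W p] of type e, [r [[Y S] h]] must be the function: [r [[Y S] h]] : (e→t).
For [r [[Y S] h]] to have type (e→t) with r of type (t→e), [[Y S] h] must be the function: [[Y S] h] : ((t→e)→(e→t)).
For [[Y S] h] to have type ((t→e)→(e→t)) with h of type t, [Y S] must be the function: [Y S] : (t→((t→e)→(e→t))).
For [Y S] to have type (t→((t→e)→(e→t))) with Y of type t, S must be the function: S : (t→(t→((t→e)→(e→t)))).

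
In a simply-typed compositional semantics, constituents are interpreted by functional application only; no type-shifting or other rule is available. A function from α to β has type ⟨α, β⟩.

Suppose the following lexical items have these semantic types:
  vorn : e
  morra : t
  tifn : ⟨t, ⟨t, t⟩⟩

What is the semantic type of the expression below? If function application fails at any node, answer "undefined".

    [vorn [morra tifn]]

At [morra tifn], tifn : ⟨t, ⟨t, t⟩⟩ takes morra : t, giving ⟨t, t⟩.
[vorn [morra tifn]]: e and ⟨t, t⟩ cannot combine by function application — type clash.

undefined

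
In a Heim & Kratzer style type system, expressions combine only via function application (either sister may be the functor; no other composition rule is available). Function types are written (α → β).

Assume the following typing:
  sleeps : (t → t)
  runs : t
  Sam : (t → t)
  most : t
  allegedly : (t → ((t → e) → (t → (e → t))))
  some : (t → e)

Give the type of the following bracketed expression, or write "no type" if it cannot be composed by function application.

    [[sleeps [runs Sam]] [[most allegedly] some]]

(e → t)

[runs Sam] — Sam of type (t → t) combines with runs of type t: type t.
[sleeps [runs Sam]] — sleeps of type (t → t) combines with [runs Sam] of type t: type t.
[most allegedly] — allegedly of type (t → ((t → e) → (t → (e → t)))) combines with most of type t: type ((t → e) → (t → (e → t))).
[[most allegedly] some] — [most allegedly] of type ((t → e) → (t → (e → t))) combines with some of type (t → e): type (t → (e → t)).
[[sleeps [runs Sam]] [[most allegedly] some]] — [[most allegedly] some] of type (t → (e → t)) combines with [sleeps [runs Sam]] of type t: type (e → t).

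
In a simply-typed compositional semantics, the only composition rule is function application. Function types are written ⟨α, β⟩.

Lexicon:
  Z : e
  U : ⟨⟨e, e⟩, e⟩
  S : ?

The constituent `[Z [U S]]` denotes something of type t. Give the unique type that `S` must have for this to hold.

At [Z [U S]] (required: t): Z is e, which is not a function with range t; hence [U S] is the functor — type ⟨e, t⟩.
At [U S] (required: ⟨e, t⟩): U is ⟨⟨e, e⟩, e⟩, which is not a function with range ⟨e, t⟩; hence S is the functor — type ⟨⟨⟨e, e⟩, e⟩, ⟨e, t⟩⟩.

⟨⟨⟨e, e⟩, e⟩, ⟨e, t⟩⟩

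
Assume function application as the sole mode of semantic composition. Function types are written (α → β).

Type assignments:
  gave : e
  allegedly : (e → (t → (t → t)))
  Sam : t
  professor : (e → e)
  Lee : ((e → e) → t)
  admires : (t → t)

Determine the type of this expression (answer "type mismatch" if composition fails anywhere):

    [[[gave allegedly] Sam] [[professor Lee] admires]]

t

At [gave allegedly], allegedly : (e → (t → (t → t))) takes gave : e, giving (t → (t → t)).
At [[gave allegedly] Sam], [gave allegedly] : (t → (t → t)) takes Sam : t, giving (t → t).
At [professor Lee], Lee : ((e → e) → t) takes professor : (e → e), giving t.
At [[professor Lee] admires], admires : (t → t) takes [professor Lee] : t, giving t.
At [[[gave allegedly] Sam] [[professor Lee] admires]], [[gave allegedly] Sam] : (t → t) takes [[professor Lee] admires] : t, giving t.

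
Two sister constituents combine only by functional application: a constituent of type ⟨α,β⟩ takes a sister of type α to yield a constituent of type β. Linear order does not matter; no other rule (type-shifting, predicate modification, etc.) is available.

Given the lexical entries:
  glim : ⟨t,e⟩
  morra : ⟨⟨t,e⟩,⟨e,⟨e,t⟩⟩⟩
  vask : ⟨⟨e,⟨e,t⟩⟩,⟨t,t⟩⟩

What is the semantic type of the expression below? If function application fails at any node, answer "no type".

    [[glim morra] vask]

At [glim morra], morra : ⟨⟨t,e⟩,⟨e,⟨e,t⟩⟩⟩ takes glim : ⟨t,e⟩, giving ⟨e,⟨e,t⟩⟩.
At [[glim morra] vask], vask : ⟨⟨e,⟨e,t⟩⟩,⟨t,t⟩⟩ takes [glim morra] : ⟨e,⟨e,t⟩⟩, giving ⟨t,t⟩.

⟨t,t⟩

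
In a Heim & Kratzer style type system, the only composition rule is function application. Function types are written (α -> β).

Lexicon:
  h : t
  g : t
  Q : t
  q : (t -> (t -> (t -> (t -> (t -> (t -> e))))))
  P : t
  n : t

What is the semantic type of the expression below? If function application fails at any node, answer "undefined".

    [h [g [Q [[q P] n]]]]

(t -> e)

[q P]: functor q : (t -> (t -> (t -> (t -> (t -> (t -> e)))))), argument P : t; result (t -> (t -> (t -> (t -> (t -> e))))).
[[q P] n]: functor [q P] : (t -> (t -> (t -> (t -> (t -> e))))), argument n : t; result (t -> (t -> (t -> (t -> e)))).
[Q [[q P] n]]: functor [[q P] n] : (t -> (t -> (t -> (t -> e)))), argument Q : t; result (t -> (t -> (t -> e))).
[g [Q [[q P] n]]]: functor [Q [[q P] n]] : (t -> (t -> (t -> e))), argument g : t; result (t -> (t -> e)).
[h [g [Q [[q P] n]]]]: functor [g [Q [[q P] n]]] : (t -> (t -> e)), argument h : t; result (t -> e).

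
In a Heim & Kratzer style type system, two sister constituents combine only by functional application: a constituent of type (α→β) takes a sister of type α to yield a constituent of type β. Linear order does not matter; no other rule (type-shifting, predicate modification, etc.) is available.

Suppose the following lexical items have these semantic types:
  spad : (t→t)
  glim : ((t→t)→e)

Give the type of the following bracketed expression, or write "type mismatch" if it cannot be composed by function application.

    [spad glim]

e

[spad glim]: functor glim : ((t→t)→e), argument spad : (t→t); result e.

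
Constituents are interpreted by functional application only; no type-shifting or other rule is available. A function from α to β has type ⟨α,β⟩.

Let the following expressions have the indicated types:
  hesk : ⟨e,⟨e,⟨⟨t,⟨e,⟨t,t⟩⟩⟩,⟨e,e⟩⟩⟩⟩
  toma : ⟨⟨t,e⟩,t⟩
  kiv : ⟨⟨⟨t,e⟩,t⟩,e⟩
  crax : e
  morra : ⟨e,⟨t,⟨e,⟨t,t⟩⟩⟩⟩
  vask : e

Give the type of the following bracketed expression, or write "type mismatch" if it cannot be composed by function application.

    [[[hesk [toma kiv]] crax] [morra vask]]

⟨e,e⟩

[toma kiv]: kiv is ⟨⟨⟨t,e⟩,t⟩,e⟩, toma is ⟨⟨t,e⟩,t⟩; result e.
[hesk [toma kiv]]: hesk is ⟨e,⟨e,⟨⟨t,⟨e,⟨t,t⟩⟩⟩,⟨e,e⟩⟩⟩⟩, [toma kiv] is e; result ⟨e,⟨⟨t,⟨e,⟨t,t⟩⟩⟩,⟨e,e⟩⟩⟩.
[[hesk [toma kiv]] crax]: [hesk [toma kiv]] is ⟨e,⟨⟨t,⟨e,⟨t,t⟩⟩⟩,⟨e,e⟩⟩⟩, crax is e; result ⟨⟨t,⟨e,⟨t,t⟩⟩⟩,⟨e,e⟩⟩.
[morra vask]: morra is ⟨e,⟨t,⟨e,⟨t,t⟩⟩⟩⟩, vask is e; result ⟨t,⟨e,⟨t,t⟩⟩⟩.
[[[hesk [toma kiv]] crax] [morra vask]]: [[hesk [toma kiv]] crax] is ⟨⟨t,⟨e,⟨t,t⟩⟩⟩,⟨e,e⟩⟩, [morra vask] is ⟨t,⟨e,⟨t,t⟩⟩⟩; result ⟨e,e⟩.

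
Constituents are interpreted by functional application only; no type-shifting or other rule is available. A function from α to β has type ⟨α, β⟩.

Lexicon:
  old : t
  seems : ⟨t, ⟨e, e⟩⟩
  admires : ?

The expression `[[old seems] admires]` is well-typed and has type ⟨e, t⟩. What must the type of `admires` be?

For [[old seems] admires] to have type ⟨e, t⟩ with [old seems] of type ⟨e, e⟩, admires must be the function: admires : ⟨⟨e, e⟩, ⟨e, t⟩⟩.

⟨⟨e, e⟩, ⟨e, t⟩⟩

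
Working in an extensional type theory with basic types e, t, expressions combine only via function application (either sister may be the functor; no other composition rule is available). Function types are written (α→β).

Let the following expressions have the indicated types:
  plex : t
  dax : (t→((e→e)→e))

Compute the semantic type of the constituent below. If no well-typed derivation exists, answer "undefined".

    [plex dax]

((e→e)→e)

[plex dax] — dax of type (t→((e→e)→e)) combines with plex of type t: type ((e→e)→e).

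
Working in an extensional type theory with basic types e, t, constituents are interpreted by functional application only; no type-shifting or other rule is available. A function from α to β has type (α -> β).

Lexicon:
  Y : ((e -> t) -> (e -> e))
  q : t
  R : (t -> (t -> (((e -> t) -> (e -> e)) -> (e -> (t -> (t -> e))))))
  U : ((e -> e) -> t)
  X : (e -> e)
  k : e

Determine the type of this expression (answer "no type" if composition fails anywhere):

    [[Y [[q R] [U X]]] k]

[q R]: R is (t -> (t -> (((e -> t) -> (e -> e)) -> (e -> (t -> (t -> e)))))), q is t; result (t -> (((e -> t) -> (e -> e)) -> (e -> (t -> (t -> e))))).
[U X]: U is ((e -> e) -> t), X is (e -> e); result t.
[[q R] [U X]]: [q R] is (t -> (((e -> t) -> (e -> e)) -> (e -> (t -> (t -> e))))), [U X] is t; result (((e -> t) -> (e -> e)) -> (e -> (t -> (t -> e)))).
[Y [[q R] [U X]]]: [[q R] [U X]] is (((e -> t) -> (e -> e)) -> (e -> (t -> (t -> e)))), Y is ((e -> t) -> (e -> e)); result (e -> (t -> (t -> e))).
[[Y [[q R] [U X]]] k]: [Y [[q R] [U X]]] is (e -> (t -> (t -> e))), k is e; result (t -> (t -> e)).

(t -> (t -> e))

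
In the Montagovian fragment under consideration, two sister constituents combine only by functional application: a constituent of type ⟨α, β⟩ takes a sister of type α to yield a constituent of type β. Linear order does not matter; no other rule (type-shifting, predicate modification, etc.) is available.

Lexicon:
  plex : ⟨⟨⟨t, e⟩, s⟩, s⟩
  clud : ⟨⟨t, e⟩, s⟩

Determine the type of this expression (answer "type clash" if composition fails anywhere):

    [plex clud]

s

[plex clud]: plex is ⟨⟨⟨t, e⟩, s⟩, s⟩, clud is ⟨⟨t, e⟩, s⟩; result s.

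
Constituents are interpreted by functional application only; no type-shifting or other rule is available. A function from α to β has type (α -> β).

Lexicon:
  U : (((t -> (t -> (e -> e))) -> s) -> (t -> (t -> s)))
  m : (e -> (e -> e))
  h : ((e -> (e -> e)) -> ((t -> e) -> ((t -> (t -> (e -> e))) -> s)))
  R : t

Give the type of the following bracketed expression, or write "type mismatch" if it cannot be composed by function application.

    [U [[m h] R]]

[m h]: functor h : ((e -> (e -> e)) -> ((t -> e) -> ((t -> (t -> (e -> e))) -> s))), argument m : (e -> (e -> e)); result ((t -> e) -> ((t -> (t -> (e -> e))) -> s)).
[[m h] R]: ((t -> e) -> ((t -> (t -> (e -> e))) -> s)) with t — neither is a function whose domain matches the other; composition fails here.

type mismatch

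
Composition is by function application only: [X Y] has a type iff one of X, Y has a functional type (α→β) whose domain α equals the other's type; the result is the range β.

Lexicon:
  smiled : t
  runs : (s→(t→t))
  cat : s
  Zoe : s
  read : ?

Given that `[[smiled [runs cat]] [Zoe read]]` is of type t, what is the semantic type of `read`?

(s→(t→t))

For [[smiled [runs cat]] [Zoe read]] to have type t with [smiled [runs cat]] of type t, [Zoe read] must be the function: [Zoe read] : (t→t).
For [Zoe read] to have type (t→t) with Zoe of type s, read must be the function: read : (s→(t→t)).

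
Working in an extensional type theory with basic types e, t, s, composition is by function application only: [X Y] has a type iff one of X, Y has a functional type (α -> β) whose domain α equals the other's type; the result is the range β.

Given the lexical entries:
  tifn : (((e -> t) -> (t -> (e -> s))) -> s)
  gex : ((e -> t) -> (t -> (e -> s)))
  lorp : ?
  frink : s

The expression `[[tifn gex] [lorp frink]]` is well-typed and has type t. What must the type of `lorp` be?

For [[tifn gex] [lorp frink]] to have type t with [tifn gex] of type s, [lorp frink] must be the function: [lorp frink] : (s -> t).
For [lorp frink] to have type (s -> t) with frink of type s, lorp must be the function: lorp : (s -> (s -> t)).

(s -> (s -> t))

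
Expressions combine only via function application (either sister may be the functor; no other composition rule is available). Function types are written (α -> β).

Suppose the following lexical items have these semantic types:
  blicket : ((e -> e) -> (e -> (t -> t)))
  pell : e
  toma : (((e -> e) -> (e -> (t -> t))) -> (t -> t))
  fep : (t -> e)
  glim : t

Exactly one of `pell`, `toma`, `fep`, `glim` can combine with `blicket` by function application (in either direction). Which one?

pell : e — no; blicket wants (e -> e), and pell wants nothing (atomic).
toma — combines: toma : (((e -> e) -> (e -> (t -> t))) -> (t -> t)) takes blicket : ((e -> e) -> (e -> (t -> t))) as argument, giving (t -> t).
fep : (t -> e) — no; blicket wants (e -> e), and fep wants t.
glim : t — no; blicket wants (e -> e), and glim wants nothing (atomic).

toma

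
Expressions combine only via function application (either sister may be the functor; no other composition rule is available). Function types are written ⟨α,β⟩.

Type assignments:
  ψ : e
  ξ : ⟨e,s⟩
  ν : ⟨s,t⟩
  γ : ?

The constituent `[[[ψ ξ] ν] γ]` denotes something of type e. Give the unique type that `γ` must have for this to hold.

⟨t,e⟩

[[[ψ ξ] ν] γ] is required to be e. [[ψ ξ] ν] : t cannot yield e as functor, so γ : ⟨t,e⟩.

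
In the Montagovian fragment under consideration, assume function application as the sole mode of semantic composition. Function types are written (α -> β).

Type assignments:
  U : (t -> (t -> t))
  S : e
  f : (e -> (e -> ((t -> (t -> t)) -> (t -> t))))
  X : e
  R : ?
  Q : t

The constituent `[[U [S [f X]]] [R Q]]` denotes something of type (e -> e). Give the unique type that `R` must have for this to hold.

(t -> ((t -> t) -> (e -> e)))

[[U [S [f X]]] [R Q]] must have type (e -> e). The sister [U [S [f X]]] has type (t -> t); that is not a function onto (e -> e), so [R Q] must be the functor, of type ((t -> t) -> (e -> e)).
[R Q] must have type ((t -> t) -> (e -> e)). The sister Q has type t; that is not a function onto ((t -> t) -> (e -> e)), so R must be the functor, of type (t -> ((t -> t) -> (e -> e))).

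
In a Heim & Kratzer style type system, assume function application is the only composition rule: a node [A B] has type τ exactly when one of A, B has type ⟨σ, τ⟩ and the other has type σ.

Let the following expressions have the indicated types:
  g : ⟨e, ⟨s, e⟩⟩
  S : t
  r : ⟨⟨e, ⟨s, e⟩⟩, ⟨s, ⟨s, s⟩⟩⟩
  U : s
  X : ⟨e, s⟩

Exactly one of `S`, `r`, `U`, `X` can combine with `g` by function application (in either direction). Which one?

r

S : t — g needs e; S needs nothing (atomic); neither fits.
r — combines: r : ⟨⟨e, ⟨s, e⟩⟩, ⟨s, ⟨s, s⟩⟩⟩ takes g : ⟨e, ⟨s, e⟩⟩ as argument, giving ⟨s, ⟨s, s⟩⟩.
U : s — g needs e; U needs nothing (atomic); neither fits.
X : ⟨e, s⟩ — g needs e; X needs e; neither fits.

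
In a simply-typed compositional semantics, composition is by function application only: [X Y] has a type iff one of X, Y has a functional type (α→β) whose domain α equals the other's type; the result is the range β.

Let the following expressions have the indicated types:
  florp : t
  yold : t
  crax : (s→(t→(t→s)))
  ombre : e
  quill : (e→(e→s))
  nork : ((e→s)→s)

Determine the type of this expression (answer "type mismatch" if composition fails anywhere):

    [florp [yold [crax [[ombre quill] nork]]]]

s

[ombre quill]: functor quill : (e→(e→s)), argument ombre : e; result (e→s).
[[ombre quill] nork]: functor nork : ((e→s)→s), argument [ombre quill] : (e→s); result s.
[crax [[ombre quill] nork]]: functor crax : (s→(t→(t→s))), argument [[ombre quill] nork] : s; result (t→(t→s)).
[yold [crax [[ombre quill] nork]]]: functor [crax [[ombre quill] nork]] : (t→(t→s)), argument yold : t; result (t→s).
[florp [yold [crax [[ombre quill] nork]]]]: functor [yold [crax [[ombre quill] nork]]] : (t→s), argument florp : t; result s.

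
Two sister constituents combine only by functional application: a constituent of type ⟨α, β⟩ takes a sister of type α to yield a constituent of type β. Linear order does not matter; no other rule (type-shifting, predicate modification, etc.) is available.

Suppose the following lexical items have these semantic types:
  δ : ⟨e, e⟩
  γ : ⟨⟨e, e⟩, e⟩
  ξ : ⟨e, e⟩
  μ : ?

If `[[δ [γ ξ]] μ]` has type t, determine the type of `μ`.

⟨e, t⟩

For [[δ [γ ξ]] μ] to have type t with [δ [γ ξ]] of type e, μ must be the function: μ : ⟨e, t⟩.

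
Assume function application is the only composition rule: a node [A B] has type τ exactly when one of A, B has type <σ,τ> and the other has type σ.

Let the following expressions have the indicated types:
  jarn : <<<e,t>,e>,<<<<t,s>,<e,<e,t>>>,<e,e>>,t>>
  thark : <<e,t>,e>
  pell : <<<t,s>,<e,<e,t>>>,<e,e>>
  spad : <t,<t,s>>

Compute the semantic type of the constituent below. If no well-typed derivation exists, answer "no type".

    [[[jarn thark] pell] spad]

<t,s>

[jarn thark] — jarn of type <<<e,t>,e>,<<<<t,s>,<e,<e,t>>>,<e,e>>,t>> combines with thark of type <<e,t>,e>: type <<<<t,s>,<e,<e,t>>>,<e,e>>,t>.
[[jarn thark] pell] — [jarn thark] of type <<<<t,s>,<e,<e,t>>>,<e,e>>,t> combines with pell of type <<<t,s>,<e,<e,t>>>,<e,e>>: type t.
[[[jarn thark] pell] spad] — spad of type <t,<t,s>> combines with [[jarn thark] pell] of type t: type <t,s>.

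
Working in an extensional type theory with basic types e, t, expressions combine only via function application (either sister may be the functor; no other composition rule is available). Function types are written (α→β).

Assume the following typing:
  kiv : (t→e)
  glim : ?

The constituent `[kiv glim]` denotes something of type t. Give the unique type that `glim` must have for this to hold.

[kiv glim] is required to be t. kiv : (t→e) cannot yield t as functor, so glim : ((t→e)→t).

((t→e)→t)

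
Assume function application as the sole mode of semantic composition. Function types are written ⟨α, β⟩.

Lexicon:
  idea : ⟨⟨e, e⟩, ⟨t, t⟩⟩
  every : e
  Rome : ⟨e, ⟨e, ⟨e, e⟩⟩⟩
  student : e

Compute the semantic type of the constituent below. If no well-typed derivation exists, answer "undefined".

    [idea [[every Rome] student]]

⟨t, t⟩

[every Rome] — Rome of type ⟨e, ⟨e, ⟨e, e⟩⟩⟩ combines with every of type e: type ⟨e, ⟨e, e⟩⟩.
[[every Rome] student] — [every Rome] of type ⟨e, ⟨e, e⟩⟩ combines with student of type e: type ⟨e, e⟩.
[idea [[every Rome] student]] — idea of type ⟨⟨e, e⟩, ⟨t, t⟩⟩ combines with [[every Rome] student] of type ⟨e, e⟩: type ⟨t, t⟩.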